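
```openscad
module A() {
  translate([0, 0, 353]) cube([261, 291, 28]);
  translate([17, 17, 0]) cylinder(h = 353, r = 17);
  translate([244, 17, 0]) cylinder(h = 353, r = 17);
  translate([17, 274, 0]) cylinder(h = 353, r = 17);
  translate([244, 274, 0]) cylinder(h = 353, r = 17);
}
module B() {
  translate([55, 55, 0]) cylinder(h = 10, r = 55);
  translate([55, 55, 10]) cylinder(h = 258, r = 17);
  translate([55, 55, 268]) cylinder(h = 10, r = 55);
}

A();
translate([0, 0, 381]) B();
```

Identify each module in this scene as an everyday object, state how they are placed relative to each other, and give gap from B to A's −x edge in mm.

The spool's min-x is at 0; the stool's min-x is 0; gap = 0 mm.

A is a stool. B is a spool. The spool is on top of the stool. The gap from the spool to the stool's −x edge is 0 mm.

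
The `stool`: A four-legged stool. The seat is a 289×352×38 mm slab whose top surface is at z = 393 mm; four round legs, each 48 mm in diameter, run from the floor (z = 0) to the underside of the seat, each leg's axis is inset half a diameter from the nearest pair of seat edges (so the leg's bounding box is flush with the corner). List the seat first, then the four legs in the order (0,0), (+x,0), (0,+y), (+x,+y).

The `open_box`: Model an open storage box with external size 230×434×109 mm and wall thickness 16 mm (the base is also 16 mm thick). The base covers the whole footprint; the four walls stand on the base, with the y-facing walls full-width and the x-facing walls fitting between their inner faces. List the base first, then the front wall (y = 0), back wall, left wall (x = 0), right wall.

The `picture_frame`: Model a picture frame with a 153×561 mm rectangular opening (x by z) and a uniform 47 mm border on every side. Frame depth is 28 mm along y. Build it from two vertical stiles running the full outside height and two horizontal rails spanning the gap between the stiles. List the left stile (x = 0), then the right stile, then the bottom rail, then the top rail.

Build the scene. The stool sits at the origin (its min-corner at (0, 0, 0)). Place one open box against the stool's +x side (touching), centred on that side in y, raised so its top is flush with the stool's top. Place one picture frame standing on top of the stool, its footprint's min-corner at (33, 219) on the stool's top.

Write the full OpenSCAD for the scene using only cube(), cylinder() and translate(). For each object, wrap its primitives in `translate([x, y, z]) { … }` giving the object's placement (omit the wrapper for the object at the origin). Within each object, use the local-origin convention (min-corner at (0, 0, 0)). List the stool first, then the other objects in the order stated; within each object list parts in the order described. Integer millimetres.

translate([0, 0, 355]) cube([289, 352, 38]);
translate([24, 24, 0]) cylinder(h = 355, r = 24);
translate([265, 24, 0]) cylinder(h = 355, r = 24);
translate([24, 328, 0]) cylinder(h = 355, r = 24);
translate([265, 328, 0]) cylinder(h = 355, r = 24);
translate([289, -41, 284]) {
  cube([230, 434, 16]);
  translate([0, 0, 16]) cube([230, 16, 93]);
  translate([0, 418, 16]) cube([230, 16, 93]);
  translate([0, 16, 16]) cube([16, 402, 93]);
  translate([214, 16, 16]) cube([16, 402, 93]);
}
translate([33, 219, 393]) {
  cube([47, 28, 655]);
  translate([200, 0, 0]) cube([47, 28, 655]);
  translate([47, 0, 0]) cube([153, 28, 47]);
  translate([47, 0, 608]) cube([153, 28, 47]);
}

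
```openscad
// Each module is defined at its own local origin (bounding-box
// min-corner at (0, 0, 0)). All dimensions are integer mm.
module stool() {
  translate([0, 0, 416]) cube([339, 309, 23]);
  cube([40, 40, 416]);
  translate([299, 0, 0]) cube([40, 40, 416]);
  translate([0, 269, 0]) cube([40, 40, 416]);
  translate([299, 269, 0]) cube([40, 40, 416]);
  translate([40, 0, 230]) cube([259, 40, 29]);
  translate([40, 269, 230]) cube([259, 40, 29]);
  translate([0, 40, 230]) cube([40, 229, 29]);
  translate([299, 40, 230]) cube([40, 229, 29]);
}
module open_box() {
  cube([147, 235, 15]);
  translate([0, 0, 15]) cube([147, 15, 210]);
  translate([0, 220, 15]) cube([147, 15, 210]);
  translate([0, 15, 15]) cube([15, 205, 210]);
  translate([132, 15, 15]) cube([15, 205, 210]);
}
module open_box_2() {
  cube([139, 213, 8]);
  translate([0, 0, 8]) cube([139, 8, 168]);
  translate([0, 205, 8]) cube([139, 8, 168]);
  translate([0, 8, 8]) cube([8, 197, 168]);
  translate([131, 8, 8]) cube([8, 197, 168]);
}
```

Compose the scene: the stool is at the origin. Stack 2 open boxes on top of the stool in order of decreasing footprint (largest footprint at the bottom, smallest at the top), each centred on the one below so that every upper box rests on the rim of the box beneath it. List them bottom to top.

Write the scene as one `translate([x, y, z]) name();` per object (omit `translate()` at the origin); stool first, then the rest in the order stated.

stool();
translate([96, 37, 439]) open_box();
translate([100, 48, 664]) open_box_2();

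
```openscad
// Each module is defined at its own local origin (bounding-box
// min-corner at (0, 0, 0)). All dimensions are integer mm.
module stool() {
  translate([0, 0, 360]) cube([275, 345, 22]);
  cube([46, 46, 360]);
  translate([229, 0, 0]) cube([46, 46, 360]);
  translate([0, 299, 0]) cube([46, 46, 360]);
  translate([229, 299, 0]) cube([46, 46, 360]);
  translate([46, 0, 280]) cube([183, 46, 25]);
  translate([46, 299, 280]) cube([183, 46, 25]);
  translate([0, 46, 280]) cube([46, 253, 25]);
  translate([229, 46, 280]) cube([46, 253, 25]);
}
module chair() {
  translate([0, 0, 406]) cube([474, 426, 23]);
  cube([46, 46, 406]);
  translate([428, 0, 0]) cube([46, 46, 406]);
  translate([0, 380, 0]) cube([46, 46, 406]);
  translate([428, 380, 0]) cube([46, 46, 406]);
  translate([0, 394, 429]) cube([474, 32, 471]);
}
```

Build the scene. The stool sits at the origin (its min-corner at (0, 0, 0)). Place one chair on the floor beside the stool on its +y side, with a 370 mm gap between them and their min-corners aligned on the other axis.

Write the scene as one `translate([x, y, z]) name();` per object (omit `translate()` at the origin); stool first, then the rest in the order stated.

stool();
translate([0, 715, 0]) chair();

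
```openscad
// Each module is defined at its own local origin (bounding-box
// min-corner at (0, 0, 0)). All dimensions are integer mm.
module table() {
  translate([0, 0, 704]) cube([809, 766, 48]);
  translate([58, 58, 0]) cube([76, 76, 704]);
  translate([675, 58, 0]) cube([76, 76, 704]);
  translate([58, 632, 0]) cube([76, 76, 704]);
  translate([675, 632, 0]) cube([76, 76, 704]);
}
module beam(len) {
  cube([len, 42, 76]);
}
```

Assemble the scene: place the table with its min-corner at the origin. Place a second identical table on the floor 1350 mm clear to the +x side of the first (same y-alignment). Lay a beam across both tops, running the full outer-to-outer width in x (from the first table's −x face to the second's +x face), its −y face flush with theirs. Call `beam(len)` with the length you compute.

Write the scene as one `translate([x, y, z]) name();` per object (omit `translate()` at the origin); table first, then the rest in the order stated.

table();
translate([2159, 0, 0]) table();
translate([0, 0, 752]) beam(2968);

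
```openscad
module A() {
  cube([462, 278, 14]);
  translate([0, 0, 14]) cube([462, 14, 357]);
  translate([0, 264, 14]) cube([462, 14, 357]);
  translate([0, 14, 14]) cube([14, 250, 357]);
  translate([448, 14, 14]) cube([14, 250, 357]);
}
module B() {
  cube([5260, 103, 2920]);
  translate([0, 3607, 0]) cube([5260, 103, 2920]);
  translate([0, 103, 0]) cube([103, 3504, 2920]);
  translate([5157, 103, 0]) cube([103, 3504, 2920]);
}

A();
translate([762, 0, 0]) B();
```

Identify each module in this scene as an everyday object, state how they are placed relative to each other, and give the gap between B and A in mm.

A is an open box. B is a house frame. The house frame is on the floor beside the open box on its +x side. The gap between the house frame and the open box is 300 mm.

The house frame's nearest face is 300 mm from the open box's +x face.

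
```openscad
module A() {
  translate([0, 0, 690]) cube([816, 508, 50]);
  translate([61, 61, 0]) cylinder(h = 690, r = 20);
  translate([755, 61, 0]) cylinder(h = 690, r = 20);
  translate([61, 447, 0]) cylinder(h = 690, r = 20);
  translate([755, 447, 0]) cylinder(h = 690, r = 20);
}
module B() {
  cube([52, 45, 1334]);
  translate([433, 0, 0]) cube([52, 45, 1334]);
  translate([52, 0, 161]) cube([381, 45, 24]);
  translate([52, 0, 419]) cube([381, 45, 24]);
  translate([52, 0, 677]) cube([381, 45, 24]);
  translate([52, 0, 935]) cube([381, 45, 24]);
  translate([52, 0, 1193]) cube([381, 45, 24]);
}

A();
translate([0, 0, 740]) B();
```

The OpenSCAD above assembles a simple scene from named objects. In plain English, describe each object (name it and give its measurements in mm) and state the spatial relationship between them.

A is a table with a 816×508 mm rectangular top, 50 mm thick, top surface at z = 740 mm, supported by four round legs of 40 mm diameter, each leg's bounding box inset 41 mm from the nearest pair of top edges, running from the floor.

B is a straight ladder. Two 52×45 mm vertical rails, 1334 mm tall, stand 485 mm apart (outside-to-outside) with their front faces coplanar on the −y side. 5 rungs, each 45 mm deep and 24 mm tall, span between the inner faces of the rails, front faces flush with the rails. The lowest rung's underside is at z = 161 mm and rungs are spaced 258 mm apart (underside to underside).

The ladder is on top of the table.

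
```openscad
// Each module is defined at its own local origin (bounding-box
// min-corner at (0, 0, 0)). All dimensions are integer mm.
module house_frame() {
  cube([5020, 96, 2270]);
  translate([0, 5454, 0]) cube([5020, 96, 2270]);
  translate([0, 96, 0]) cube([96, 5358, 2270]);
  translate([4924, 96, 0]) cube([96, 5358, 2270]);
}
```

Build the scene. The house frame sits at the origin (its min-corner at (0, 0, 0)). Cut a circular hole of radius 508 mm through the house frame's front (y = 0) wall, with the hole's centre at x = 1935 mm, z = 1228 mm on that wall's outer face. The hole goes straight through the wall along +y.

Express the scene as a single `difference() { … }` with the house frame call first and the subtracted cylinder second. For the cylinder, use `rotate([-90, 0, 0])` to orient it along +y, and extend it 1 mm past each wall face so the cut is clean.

difference() {
  house_frame();
  translate([1935, -1, 1228]) rotate([-90, 0, 0]) cylinder(h = 98, r = 508);
}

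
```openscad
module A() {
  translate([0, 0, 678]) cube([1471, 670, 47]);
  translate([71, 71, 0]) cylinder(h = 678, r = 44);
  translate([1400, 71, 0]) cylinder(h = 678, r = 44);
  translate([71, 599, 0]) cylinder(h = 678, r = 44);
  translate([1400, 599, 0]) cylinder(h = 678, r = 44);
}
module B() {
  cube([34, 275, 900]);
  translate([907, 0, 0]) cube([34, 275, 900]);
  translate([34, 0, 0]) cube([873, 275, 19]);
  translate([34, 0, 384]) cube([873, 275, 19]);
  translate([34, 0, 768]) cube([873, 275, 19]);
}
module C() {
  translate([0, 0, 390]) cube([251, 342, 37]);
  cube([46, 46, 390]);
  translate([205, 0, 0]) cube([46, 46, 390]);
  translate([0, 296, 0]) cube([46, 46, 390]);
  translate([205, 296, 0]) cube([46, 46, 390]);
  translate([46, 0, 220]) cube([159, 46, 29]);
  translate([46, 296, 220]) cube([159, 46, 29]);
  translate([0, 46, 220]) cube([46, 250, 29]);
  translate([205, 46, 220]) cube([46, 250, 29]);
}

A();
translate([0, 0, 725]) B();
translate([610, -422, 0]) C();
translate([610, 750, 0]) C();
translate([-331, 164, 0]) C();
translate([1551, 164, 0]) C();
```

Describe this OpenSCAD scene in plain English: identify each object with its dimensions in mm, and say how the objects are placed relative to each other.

A is a table: top 1471 mm (x) × 670 mm (y), 47 mm thick, upper face at z = 725 mm, on four round legs of 88 mm diameter, each leg's bounding box inset 27 mm from the nearest pair of top edges, running from z = 0 to the bottom of the top.

B is an open bookshelf. Two side panels, each 34 mm thick, 275 mm deep and 900 mm tall, stand 941 mm apart (outside-to-outside). Between them sit 3 shelves, each 19 mm thick and 275 mm deep, spanning the full gap between the sides. The bottom shelf rests on the floor (its underside at z = 0) and the clear gap between one shelf's top and the next shelf's underside is 365 mm.

C is a simple wooden stool: a rectangular seat 251 mm (x) by 342 mm (y), 37 mm thick, top face at z = 427 mm, on four square legs, each 46×46 mm in cross-section. The legs rest on z = 0, each flush with a corner of the seat. Four stretchers, 46 mm wide and 29 mm tall, connect adjacent legs with their undersides at z = 220 mm, each running between the inner faces of the legs it joins and aligned with the legs' outer faces on the other axis.

The bookshelf is on top of the table. Four stools sit around the table at the −y, +y, −x, +x sides.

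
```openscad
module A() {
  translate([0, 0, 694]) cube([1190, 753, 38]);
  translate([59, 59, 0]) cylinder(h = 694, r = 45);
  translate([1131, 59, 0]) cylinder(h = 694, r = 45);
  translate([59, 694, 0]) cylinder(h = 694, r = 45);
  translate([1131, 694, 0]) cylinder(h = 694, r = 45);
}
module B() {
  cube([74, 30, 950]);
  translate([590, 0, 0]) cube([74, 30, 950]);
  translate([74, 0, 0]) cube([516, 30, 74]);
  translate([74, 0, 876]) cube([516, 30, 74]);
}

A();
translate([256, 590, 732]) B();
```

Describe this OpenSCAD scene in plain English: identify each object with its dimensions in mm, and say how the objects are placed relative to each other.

A is a table: top 1190 mm (x) × 753 mm (y), 38 mm thick, upper face at z = 732 mm, on four round legs of 90 mm diameter, each leg's bounding box inset 14 mm from the nearest pair of top edges, running from z = 0 to the bottom of the top.

B is a rectangular picture frame lying in the x–z plane (depth along y). The opening is 516 mm wide (x) by 802 mm tall (z), surrounded by a border 74 mm wide on all four sides. The frame is 30 mm deep and is made of two full-height vertical stiles with two horizontal rails fitted between them.

The picture frame is on top of the table.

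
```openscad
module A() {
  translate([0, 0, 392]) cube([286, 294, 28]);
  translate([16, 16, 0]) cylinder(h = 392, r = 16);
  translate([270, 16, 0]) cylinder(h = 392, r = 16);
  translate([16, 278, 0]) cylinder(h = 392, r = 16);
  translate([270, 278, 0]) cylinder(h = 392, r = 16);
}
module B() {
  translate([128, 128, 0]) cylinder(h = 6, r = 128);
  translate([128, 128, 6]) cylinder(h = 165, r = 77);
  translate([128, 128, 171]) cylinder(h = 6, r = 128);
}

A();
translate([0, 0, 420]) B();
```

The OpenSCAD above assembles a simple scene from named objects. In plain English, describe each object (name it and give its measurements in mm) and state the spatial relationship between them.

A is a four-legged stool. The seat is 286×294 mm, 28 mm thick, top at z = 420 mm. It stands on four round legs, each 32 mm in diameter, from z = 0 to the seat underside, each leg's axis is inset half a diameter from the nearest pair of seat edges (so the leg's bounding box is flush with the corner).

B is a spool: two coaxial disc flanges of radius 128 mm and thickness 6 mm, joined by a core cylinder of radius 77 mm and height 165 mm. The lower flange rests on z = 0 and the three cylinders share a vertical axis.

The spool is on top of the stool.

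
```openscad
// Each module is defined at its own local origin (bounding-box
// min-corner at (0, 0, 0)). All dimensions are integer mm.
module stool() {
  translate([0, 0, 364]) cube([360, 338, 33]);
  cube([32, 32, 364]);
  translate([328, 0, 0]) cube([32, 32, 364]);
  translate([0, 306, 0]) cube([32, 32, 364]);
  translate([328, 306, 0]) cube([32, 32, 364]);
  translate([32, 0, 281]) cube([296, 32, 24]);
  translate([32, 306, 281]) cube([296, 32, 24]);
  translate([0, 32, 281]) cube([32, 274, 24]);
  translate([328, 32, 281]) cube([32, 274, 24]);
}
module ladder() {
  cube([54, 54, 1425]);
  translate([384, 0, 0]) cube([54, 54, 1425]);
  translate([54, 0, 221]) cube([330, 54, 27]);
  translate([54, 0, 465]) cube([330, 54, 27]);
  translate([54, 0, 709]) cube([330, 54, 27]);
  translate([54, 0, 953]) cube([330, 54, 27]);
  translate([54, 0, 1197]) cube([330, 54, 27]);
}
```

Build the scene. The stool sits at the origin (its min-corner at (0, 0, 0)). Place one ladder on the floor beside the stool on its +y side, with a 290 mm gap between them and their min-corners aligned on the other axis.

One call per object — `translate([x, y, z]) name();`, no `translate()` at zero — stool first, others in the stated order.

stool();
translate([0, 628, 0]) ladder();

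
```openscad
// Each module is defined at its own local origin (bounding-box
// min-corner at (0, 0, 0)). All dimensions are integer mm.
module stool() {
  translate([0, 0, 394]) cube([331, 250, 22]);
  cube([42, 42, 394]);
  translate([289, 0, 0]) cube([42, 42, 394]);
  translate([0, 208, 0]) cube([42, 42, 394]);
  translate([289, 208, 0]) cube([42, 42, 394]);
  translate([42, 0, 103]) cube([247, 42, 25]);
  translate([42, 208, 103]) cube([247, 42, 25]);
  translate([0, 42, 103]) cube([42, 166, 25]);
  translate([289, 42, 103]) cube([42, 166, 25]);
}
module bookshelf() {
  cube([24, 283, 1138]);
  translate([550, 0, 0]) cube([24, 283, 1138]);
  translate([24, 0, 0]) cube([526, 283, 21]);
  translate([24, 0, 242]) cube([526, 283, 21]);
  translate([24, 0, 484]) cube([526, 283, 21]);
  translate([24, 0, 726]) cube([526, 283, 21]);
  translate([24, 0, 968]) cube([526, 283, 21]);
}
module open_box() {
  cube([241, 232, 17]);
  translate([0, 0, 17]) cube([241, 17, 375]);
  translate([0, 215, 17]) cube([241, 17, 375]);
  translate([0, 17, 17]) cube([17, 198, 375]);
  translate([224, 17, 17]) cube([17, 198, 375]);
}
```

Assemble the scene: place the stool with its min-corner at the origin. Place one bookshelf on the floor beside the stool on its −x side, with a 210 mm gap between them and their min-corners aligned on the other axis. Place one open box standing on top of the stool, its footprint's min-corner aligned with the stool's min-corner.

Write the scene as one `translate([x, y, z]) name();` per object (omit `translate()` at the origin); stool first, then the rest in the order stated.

stool();
translate([-784, 0, 0]) bookshelf();
translate([0, 0, 416]) open_box();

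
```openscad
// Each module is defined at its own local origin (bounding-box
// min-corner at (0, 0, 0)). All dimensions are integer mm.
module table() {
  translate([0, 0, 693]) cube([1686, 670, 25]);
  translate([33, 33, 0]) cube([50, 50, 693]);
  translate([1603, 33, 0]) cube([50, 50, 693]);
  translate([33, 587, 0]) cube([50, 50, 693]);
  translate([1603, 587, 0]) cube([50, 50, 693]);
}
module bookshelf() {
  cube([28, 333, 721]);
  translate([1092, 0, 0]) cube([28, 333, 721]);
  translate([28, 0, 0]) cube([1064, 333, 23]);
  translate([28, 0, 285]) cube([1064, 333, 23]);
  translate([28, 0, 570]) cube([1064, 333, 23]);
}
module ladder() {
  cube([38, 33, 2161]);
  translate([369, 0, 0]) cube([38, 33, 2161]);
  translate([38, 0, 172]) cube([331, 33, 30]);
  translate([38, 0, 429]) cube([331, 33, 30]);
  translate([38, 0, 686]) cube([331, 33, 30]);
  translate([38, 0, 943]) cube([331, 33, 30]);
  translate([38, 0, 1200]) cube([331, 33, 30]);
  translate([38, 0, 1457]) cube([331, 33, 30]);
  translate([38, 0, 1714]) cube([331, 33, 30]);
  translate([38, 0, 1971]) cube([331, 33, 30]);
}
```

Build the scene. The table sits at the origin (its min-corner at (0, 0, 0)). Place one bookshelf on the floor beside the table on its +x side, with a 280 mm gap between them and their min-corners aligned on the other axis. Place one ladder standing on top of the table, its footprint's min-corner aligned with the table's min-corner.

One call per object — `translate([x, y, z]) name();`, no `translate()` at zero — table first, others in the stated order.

table();
translate([1966, 0, 0]) bookshelf();
translate([0, 0, 718]) ladder();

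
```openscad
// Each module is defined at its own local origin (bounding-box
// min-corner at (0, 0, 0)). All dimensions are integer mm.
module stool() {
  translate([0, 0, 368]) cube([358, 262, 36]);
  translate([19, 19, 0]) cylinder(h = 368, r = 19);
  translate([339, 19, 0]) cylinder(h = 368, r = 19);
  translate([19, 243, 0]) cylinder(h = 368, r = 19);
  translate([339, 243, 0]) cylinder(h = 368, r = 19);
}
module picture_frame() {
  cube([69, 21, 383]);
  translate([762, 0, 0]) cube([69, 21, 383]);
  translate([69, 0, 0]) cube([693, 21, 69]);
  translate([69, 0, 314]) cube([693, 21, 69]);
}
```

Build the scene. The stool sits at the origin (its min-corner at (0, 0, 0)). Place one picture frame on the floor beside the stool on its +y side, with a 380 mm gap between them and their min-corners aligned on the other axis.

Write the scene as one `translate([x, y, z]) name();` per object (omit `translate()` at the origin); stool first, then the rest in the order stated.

stool();
translate([0, 642, 0]) picture_frame();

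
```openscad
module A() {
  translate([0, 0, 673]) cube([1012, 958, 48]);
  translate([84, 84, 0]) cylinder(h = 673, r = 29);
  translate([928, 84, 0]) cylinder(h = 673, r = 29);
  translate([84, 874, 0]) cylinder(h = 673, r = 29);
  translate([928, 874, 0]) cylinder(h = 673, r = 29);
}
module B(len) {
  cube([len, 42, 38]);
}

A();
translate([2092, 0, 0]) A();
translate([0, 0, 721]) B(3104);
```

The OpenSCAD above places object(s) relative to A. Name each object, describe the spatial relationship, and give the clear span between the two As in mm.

A is a table. B is a beam. A beam spans the tops of two tables. The clear span between the two tables is 1080 mm.

Second table starts at x = 2092; first ends at x = 1012; clear span = 2092 − 1012 = 1080 mm.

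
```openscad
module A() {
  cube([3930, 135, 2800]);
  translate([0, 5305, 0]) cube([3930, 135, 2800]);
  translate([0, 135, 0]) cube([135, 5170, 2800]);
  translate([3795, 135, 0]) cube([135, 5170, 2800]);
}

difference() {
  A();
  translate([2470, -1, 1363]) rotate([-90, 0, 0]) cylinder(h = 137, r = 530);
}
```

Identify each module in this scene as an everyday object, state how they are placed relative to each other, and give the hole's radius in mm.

A is a house frame. The house frame has a circular hole through its front wall. The hole's radius is 530 mm.

The subtracted cylinder has r = 530 mm.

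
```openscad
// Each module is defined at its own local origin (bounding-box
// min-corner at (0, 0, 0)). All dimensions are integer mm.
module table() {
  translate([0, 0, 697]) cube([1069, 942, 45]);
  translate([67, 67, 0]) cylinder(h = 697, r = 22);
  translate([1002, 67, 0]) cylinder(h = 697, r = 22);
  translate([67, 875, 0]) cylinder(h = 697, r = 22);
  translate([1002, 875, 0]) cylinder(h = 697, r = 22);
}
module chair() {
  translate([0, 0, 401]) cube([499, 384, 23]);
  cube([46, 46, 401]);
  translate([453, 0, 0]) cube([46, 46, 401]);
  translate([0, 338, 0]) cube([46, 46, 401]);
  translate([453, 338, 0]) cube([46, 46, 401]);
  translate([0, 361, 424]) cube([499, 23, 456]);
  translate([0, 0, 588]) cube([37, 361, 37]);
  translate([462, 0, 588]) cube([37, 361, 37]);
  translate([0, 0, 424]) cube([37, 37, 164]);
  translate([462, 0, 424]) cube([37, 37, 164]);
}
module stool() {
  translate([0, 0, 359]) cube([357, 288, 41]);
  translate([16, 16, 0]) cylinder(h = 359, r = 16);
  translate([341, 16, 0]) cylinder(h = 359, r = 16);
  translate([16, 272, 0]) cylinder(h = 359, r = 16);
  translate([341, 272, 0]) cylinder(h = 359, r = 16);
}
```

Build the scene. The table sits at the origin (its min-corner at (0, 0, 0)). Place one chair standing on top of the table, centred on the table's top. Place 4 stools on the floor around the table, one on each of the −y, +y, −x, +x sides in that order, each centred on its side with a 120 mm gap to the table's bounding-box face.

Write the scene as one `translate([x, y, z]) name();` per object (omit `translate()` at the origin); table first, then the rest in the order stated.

table();
translate([285, 279, 742]) chair();
translate([356, -408, 0]) stool();
translate([356, 1062, 0]) stool();
translate([-477, 327, 0]) stool();
translate([1189, 327, 0]) stool();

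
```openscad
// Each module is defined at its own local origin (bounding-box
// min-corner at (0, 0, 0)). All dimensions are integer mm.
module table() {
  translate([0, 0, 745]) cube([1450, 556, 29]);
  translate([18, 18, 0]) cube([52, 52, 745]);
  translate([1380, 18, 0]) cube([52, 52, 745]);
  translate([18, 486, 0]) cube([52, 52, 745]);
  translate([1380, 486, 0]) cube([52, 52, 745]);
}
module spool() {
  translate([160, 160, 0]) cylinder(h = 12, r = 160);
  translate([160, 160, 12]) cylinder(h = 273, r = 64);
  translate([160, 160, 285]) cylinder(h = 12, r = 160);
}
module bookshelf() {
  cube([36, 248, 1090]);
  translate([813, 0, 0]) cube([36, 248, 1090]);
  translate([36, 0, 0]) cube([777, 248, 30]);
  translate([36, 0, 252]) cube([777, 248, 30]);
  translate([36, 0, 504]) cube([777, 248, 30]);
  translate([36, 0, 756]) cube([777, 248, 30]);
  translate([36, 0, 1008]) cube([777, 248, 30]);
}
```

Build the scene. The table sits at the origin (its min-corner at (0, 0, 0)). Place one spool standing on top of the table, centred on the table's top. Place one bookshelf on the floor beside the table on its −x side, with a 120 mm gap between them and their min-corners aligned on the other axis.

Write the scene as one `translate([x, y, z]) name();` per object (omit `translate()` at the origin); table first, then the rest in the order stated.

table();
translate([565, 118, 774]) spool();
translate([-969, 0, 0]) bookshelf();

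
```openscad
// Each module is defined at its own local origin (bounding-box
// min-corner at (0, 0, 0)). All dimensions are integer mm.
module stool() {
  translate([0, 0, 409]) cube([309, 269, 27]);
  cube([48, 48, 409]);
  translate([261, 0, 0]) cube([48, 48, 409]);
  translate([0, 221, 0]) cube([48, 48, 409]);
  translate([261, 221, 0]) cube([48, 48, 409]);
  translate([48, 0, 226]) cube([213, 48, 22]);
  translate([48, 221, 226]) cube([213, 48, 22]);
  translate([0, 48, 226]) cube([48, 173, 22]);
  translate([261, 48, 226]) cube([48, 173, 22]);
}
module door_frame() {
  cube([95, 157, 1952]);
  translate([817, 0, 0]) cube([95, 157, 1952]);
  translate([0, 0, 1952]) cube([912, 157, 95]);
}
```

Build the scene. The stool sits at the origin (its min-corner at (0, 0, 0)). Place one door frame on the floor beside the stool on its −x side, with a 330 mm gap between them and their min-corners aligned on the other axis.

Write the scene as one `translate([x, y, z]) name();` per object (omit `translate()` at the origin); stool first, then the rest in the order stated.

stool();
translate([-1242, 0, 0]) door_frame();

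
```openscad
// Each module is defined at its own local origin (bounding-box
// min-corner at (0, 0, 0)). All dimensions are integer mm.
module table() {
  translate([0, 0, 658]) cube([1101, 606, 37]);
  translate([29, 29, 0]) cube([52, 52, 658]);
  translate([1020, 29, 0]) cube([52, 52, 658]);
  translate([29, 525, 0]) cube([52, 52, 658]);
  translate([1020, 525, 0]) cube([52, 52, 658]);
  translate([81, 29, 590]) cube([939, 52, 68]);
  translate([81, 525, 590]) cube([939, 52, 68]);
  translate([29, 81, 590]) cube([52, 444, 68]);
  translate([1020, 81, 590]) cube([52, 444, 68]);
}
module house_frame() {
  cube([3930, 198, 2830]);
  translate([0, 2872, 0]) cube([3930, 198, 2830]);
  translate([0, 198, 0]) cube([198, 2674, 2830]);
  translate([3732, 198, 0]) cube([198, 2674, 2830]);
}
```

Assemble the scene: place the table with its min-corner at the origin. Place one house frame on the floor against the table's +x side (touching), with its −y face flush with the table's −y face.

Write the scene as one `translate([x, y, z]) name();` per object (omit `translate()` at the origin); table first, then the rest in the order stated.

table();
translate([1101, 0, 0]) house_frame();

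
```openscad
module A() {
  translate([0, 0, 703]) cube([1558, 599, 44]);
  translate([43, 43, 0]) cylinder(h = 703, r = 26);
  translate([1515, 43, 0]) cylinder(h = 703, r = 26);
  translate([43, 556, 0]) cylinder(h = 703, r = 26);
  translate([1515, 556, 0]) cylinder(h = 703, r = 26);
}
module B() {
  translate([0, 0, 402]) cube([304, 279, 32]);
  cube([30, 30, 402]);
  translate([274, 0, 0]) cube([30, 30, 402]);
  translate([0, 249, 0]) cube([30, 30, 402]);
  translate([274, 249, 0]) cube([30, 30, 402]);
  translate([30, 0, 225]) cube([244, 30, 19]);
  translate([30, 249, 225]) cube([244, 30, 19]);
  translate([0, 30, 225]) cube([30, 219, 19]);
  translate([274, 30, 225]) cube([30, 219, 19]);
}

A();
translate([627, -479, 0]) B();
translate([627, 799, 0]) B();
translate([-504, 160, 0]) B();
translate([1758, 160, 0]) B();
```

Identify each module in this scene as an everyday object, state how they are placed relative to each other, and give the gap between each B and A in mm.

A is a table. B is a stool. Four stools sit around the table at the −y, +y, −x, +x sides. The gap between each stool and the table is 200 mm.

Each stool's nearest face is 200 mm from the table's bounding box.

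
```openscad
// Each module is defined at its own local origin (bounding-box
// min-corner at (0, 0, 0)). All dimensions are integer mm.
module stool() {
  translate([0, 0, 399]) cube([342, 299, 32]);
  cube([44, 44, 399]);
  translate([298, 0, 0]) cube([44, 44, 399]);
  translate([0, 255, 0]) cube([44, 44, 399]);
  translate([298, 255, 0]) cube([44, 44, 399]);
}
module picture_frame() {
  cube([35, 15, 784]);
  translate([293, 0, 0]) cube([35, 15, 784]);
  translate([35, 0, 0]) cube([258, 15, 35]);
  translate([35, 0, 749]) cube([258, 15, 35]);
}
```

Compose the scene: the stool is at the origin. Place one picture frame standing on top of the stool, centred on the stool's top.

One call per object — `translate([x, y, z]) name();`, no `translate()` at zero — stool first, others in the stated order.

stool();
translate([7, 142, 431]) picture_frame();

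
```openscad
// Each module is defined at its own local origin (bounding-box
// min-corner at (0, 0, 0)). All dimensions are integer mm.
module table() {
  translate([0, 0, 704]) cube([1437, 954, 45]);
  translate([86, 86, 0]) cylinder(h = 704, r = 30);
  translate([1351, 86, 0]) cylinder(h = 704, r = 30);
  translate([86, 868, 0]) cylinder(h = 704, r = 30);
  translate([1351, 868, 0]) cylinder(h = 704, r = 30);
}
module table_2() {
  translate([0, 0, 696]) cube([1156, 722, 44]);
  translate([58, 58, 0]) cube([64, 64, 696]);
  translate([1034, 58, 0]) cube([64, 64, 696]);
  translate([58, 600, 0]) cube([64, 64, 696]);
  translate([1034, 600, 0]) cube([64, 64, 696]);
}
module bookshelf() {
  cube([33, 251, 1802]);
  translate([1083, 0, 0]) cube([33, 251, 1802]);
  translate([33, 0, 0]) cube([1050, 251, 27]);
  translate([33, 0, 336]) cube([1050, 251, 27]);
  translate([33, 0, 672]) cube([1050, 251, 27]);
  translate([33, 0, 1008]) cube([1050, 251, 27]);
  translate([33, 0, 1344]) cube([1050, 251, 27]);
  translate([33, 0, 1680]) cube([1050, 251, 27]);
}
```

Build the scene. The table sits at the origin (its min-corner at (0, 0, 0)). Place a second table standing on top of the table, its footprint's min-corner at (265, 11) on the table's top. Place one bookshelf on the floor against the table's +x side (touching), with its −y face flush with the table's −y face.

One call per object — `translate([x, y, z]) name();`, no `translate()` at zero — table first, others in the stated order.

table();
translate([265, 11, 749]) table_2();
translate([1437, 0, 0]) bookshelf();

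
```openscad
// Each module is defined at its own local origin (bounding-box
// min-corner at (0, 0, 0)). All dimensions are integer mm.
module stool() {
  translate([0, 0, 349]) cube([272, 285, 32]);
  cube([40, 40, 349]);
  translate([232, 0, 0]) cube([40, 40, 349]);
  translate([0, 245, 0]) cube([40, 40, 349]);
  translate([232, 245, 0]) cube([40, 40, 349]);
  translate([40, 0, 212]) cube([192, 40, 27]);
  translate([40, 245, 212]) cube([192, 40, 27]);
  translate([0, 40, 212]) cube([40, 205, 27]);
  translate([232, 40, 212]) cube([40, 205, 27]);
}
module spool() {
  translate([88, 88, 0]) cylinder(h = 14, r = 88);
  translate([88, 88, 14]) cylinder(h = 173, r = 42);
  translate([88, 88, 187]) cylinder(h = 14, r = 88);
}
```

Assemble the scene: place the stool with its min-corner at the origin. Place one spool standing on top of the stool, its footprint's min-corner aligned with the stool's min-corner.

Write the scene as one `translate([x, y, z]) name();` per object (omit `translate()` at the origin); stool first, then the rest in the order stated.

stool();
translate([0, 0, 381]) spool();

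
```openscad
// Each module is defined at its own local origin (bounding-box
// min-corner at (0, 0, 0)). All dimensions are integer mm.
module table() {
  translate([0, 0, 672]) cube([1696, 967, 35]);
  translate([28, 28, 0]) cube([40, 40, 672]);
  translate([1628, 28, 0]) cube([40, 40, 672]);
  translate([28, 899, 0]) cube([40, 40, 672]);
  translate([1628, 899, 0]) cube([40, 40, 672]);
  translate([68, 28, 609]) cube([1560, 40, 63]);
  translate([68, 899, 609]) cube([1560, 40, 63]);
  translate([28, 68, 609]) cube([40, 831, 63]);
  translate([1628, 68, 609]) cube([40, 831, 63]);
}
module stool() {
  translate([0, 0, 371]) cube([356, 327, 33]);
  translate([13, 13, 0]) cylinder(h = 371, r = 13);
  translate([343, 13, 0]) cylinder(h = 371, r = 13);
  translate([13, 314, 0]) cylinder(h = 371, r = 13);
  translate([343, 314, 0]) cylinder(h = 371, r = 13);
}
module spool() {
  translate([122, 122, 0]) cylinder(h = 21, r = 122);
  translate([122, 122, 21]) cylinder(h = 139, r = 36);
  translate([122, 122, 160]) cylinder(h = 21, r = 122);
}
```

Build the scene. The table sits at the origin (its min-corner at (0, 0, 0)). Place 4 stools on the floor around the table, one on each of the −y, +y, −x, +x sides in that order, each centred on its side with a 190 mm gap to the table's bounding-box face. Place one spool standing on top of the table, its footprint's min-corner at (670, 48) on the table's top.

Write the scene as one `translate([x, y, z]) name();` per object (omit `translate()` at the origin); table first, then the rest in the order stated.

table();
translate([670, -517, 0]) stool();
translate([670, 1157, 0]) stool();
translate([-546, 320, 0]) stool();
translate([1886, 320, 0]) stool();
translate([670, 48, 707]) spool();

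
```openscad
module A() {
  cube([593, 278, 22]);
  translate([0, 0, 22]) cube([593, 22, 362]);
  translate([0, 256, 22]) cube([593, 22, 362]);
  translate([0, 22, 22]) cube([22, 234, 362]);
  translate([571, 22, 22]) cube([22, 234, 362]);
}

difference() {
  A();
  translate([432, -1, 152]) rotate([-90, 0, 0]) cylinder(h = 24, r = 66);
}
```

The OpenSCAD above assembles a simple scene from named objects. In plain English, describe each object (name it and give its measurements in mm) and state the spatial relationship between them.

A is an open storage box with external size 593×278×384 mm and wall thickness 22 mm (the base is also 22 mm thick). The base covers the whole footprint; the four walls stand on the base, with the y-facing walls full-width and the x-facing walls fitting between their inner faces.

The open box has a circular hole of radius 66 mm through its front wall, centred at (x = 432, z = 152).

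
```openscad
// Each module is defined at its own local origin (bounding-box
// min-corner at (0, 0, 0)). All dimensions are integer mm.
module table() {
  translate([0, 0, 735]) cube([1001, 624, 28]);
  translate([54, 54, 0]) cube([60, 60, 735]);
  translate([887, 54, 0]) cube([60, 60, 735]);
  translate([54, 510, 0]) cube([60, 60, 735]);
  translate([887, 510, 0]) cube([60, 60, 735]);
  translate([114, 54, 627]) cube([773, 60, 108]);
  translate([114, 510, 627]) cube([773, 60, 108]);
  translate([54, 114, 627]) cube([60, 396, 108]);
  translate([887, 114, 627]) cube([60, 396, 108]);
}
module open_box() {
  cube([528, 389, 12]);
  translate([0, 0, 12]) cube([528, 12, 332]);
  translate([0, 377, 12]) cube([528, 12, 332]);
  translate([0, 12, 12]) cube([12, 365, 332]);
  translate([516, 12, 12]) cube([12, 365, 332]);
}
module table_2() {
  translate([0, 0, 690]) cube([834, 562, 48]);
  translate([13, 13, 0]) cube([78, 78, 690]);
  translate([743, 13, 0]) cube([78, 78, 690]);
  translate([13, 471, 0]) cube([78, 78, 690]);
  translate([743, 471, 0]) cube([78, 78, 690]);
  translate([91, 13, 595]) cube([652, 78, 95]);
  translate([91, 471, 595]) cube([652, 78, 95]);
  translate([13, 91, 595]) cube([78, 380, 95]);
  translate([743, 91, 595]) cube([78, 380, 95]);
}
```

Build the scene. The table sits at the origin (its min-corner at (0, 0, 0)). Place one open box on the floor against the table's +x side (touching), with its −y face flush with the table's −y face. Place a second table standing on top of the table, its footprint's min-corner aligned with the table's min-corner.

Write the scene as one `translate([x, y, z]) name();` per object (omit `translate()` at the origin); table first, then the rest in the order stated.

table();
translate([1001, 0, 0]) open_box();
translate([0, 0, 763]) table_2();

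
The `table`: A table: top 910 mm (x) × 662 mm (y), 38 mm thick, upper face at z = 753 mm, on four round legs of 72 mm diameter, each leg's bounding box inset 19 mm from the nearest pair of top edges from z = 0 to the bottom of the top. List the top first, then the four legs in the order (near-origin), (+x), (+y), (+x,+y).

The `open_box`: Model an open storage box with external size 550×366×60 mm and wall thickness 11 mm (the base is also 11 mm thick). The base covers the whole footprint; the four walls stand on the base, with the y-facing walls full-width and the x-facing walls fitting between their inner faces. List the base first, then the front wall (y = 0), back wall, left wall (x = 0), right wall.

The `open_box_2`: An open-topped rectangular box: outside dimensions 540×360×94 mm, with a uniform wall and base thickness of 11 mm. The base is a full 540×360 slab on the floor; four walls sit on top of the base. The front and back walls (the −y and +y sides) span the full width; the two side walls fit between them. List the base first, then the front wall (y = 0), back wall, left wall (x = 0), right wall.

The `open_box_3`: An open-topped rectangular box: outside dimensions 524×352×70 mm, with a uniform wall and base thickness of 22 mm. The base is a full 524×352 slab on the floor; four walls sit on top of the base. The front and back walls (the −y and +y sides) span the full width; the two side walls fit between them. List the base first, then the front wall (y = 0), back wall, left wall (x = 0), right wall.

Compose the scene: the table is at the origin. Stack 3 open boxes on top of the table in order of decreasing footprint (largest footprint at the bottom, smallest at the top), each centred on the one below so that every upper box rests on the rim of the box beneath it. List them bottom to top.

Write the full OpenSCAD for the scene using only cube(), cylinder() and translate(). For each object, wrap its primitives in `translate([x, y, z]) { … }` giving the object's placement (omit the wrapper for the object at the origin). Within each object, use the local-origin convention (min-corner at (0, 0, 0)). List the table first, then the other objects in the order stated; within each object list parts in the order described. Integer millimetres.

translate([0, 0, 715]) cube([910, 662, 38]);
translate([55, 55, 0]) cylinder(h = 715, r = 36);
translate([855, 55, 0]) cylinder(h = 715, r = 36);
translate([55, 607, 0]) cylinder(h = 715, r = 36);
translate([855, 607, 0]) cylinder(h = 715, r = 36);
translate([180, 148, 753]) {
  cube([550, 366, 11]);
  translate([0, 0, 11]) cube([550, 11, 49]);
  translate([0, 355, 11]) cube([550, 11, 49]);
  translate([0, 11, 11]) cube([11, 344, 49]);
  translate([539, 11, 11]) cube([11, 344, 49]);
}
translate([185, 151, 813]) {
  cube([540, 360, 11]);
  translate([0, 0, 11]) cube([540, 11, 83]);
  translate([0, 349, 11]) cube([540, 11, 83]);
  translate([0, 11, 11]) cube([11, 338, 83]);
  translate([529, 11, 11]) cube([11, 338, 83]);
}
translate([193, 155, 907]) {
  cube([524, 352, 22]);
  translate([0, 0, 22]) cube([524, 22, 48]);
  translate([0, 330, 22]) cube([524, 22, 48]);
  translate([0, 22, 22]) cube([22, 308, 48]);
  translate([502, 22, 22]) cube([22, 308, 48]);
}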